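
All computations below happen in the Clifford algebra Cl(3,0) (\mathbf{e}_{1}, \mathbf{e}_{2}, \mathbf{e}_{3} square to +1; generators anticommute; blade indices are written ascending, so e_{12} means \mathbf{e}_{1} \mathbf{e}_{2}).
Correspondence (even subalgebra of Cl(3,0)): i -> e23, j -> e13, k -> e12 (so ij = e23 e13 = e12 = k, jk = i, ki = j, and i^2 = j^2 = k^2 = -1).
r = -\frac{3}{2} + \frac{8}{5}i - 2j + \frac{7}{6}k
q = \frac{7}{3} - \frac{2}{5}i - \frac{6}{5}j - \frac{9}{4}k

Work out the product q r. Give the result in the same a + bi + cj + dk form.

In blades: q = \frac{7}{3} - \frac{9}{4} e_{12} - \frac{6}{5} e_{13} - \frac{2}{5} e_{23}, r = -\frac{3}{2} + \frac{7}{6} e_{12} - 2 e_{13} + \frac{8}{5} e_{23}.
Distribute q over r term by term (generator squares from the signature, products reordered to ascending indices): (\frac{7}{3})*r = -\frac{7}{2} + \frac{49}{18} e_{12} - \frac{14}{3} e_{13} + \frac{56}{15} e_{23}; (-\frac{9}{4} e_{12})*r = \frac{21}{8} + \frac{27}{8} e_{12} - \frac{18}{5} e_{13} - \frac{9}{2} e_{23}; (-\frac{6}{5} e_{13})*r = -\frac{12}{5} + \frac{48}{25} e_{12} + \frac{9}{5} e_{13} - \frac{7}{5} e_{23}; (-\frac{2}{5} e_{23})*r = \frac{16}{25} + \frac{4}{5} e_{12} + \frac{7}{15} e_{13} + \frac{3}{5} e_{23}.
Sum: -\frac{527}{200} + \frac{15871}{1800} e_{12} - 6 e_{13} - \frac{47}{30} e_{23}; translating back through the correspondence:
Answer: -\frac{527}{200} - \frac{47}{30}i - 6j + \frac{15871}{1800}k


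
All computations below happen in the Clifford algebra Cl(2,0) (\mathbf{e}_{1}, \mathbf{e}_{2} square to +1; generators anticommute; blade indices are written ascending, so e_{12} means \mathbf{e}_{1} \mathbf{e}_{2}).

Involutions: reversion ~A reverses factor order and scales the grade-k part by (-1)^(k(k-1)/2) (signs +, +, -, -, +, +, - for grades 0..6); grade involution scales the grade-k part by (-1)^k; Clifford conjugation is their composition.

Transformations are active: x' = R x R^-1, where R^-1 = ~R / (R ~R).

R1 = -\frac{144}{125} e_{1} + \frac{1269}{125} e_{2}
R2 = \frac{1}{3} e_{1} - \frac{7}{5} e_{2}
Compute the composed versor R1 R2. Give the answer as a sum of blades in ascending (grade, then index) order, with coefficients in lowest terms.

Distribute over the terms of R1 (each basis-blade product reordered to ascending indices, repeated generators contracted through their squares):
(-\frac{144}{125} e_{1}) R2 = -\frac{48}{125} + \frac{1008}{625} e_{12}
(\frac{1269}{125} e_{2}) R2 = -\frac{8883}{625} - \frac{423}{125} e_{12}
Summing the partial products and collecting blades:
Answer: -\frac{9123}{625} - \frac{1107}{625} e_{12}


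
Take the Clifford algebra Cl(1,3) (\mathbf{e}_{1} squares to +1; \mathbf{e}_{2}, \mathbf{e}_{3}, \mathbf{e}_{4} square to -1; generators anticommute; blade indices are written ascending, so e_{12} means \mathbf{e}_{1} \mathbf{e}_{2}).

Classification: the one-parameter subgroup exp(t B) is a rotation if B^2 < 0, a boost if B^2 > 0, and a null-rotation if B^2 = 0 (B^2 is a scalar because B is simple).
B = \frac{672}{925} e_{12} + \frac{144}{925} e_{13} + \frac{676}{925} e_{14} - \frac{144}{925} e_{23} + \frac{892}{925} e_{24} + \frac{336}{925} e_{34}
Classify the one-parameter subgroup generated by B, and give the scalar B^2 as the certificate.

B^2 term by term: the squares give (\frac{672}{925})^2*(e_{12})^2 + (\frac{144}{925})^2*(e_{13})^2 + (\frac{676}{925})^2*(e_{14})^2 + (-\frac{144}{925})^2*(e_{23})^2 + (\frac{892}{925})^2*(e_{24})^2 + (\frac{336}{925})^2*(e_{34})^2 = \frac{451584}{855625}*(+1) + \frac{20736}{855625}*(+1) + \frac{456976}{855625}*(+1) + \frac{20736}{855625}*(-1) + \frac{795664}{855625}*(-1) + \frac{112896}{855625}*(-1) = 0 (each basis 2-blade squares to minus the product of its generators' squares); cross terms between blades sharing an index anticommute and cancel; the commuting (index-disjoint) pairs give grade-4 terms 2*c*c'*(blade product), which cancel blade by blade — e_{1234}: \frac{451584}{855625} - \frac{256896}{855625} - \frac{194688}{855625} = 0 — confirming B is simple. So B^2 = 0.
Answer: null-rotation, certificate B^2 = 0. The scalar 0 is the complete invariant here: its sign names the subgroup type.


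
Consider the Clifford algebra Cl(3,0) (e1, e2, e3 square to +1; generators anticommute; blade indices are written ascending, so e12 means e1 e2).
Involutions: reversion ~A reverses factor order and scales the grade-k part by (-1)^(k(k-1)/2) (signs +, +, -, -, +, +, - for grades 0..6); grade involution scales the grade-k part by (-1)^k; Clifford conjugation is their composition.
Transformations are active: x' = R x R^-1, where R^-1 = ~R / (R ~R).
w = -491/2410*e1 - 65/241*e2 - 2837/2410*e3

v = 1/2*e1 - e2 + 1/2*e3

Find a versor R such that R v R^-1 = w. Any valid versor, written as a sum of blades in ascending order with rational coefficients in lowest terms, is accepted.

A norm check does it: q(v) = q(w) = 3/2, hence R = v + w = 357/1205*e1 - 306/241*e2 - 816/1205*e3 realises the map — parallel part kept, (v - w)/2 negated, v carried to w.
Answer: 357/1205*e1 - 306/241*e2 - 816/1205*e3


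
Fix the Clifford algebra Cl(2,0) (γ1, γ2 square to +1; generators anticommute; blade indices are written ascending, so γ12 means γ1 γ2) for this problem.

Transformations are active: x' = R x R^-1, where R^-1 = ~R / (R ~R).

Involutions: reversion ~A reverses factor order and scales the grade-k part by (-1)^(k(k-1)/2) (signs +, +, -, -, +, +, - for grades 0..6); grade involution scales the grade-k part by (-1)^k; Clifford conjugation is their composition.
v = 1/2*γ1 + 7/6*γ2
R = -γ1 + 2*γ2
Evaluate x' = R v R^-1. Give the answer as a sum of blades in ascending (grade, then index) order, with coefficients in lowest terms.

~R = -γ1 + 2*γ2, and R ~R = 5, so R^-1 = ~R / (5).
R v = 11/6 - 13/6*γ12
Answer: -37/30*γ1 + 3/10*γ2


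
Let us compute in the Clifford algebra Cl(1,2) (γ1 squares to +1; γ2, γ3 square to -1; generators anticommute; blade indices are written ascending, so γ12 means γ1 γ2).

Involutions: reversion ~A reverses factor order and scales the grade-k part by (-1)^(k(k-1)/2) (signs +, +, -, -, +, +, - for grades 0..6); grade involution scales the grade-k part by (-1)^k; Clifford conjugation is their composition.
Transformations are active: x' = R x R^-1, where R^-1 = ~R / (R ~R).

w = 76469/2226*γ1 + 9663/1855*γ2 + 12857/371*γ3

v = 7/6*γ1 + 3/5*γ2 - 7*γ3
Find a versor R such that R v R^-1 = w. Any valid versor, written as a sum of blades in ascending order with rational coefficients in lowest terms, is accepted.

Reasoning: v^2 = w^2 = -43199/900 since conjugation preserves the quadratic form; R = v + w = 39533/1113*γ1 + 10776/1855*γ2 + 10260/371*γ3 is then valid when invertible, keeping its own part and reversing (v - w)/2.
Answer: 39533/1113*γ1 + 10776/1855*γ2 + 10260/371*γ3


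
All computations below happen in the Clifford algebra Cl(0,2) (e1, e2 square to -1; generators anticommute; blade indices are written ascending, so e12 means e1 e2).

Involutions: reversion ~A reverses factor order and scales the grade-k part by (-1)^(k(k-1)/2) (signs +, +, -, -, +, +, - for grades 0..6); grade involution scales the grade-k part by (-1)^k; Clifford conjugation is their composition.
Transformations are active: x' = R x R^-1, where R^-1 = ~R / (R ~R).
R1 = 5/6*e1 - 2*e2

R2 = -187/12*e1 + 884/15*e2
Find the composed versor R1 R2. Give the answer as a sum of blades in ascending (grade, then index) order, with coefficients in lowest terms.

Distribute over the terms of R1 (each basis-blade product reordered to ascending indices, repeated generators contracted through their squares):
(5/6*e1) R2 = 935/72 + 442/9*e12
(-2*e2) R2 = 1768/15 - 187/6*e12
Summing the partial products and collecting blades:
Answer: 47107/360 + 323/18*e12


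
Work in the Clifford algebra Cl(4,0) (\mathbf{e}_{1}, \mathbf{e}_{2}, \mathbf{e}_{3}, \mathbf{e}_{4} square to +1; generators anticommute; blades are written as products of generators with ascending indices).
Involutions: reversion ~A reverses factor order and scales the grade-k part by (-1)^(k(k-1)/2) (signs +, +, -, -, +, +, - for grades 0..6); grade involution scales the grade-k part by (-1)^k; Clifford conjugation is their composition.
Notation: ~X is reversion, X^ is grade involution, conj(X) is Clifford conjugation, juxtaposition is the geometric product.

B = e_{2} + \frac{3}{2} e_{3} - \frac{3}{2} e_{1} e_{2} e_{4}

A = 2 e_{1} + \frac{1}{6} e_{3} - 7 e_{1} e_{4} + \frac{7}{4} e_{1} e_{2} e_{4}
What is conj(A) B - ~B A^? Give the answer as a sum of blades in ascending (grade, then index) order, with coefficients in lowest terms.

first term: \frac{19}{8} - \frac{21}{2} e_{2} - 2 e_{1} e_{2} - 3 e_{1} e_{3} - \frac{7}{4} e_{1} e_{4} + \frac{1}{6} e_{2} e_{3} + 3 e_{2} e_{4} - 7 e_{1} e_{2} e_{4} - \frac{21}{2} e_{1} e_{3} e_{4} - \frac{19}{8} e_{1} e_{2} e_{3} e_{4}
second term: \frac{19}{8} - \frac{21}{2} e_{2} + 2 e_{1} e_{2} + 3 e_{1} e_{3} + \frac{7}{4} e_{1} e_{4} - \frac{1}{6} e_{2} e_{3} - 3 e_{2} e_{4} + 7 e_{1} e_{2} e_{4} + \frac{21}{2} e_{1} e_{3} e_{4} - \frac{19}{8} e_{1} e_{2} e_{3} e_{4}
Answer: -4 e_{1} e_{2} - 6 e_{1} e_{3} - \frac{7}{2} e_{1} e_{4} + \frac{1}{3} e_{2} e_{3} + 6 e_{2} e_{4} - 14 e_{1} e_{2} e_{4} - 21 e_{1} e_{3} e_{4}


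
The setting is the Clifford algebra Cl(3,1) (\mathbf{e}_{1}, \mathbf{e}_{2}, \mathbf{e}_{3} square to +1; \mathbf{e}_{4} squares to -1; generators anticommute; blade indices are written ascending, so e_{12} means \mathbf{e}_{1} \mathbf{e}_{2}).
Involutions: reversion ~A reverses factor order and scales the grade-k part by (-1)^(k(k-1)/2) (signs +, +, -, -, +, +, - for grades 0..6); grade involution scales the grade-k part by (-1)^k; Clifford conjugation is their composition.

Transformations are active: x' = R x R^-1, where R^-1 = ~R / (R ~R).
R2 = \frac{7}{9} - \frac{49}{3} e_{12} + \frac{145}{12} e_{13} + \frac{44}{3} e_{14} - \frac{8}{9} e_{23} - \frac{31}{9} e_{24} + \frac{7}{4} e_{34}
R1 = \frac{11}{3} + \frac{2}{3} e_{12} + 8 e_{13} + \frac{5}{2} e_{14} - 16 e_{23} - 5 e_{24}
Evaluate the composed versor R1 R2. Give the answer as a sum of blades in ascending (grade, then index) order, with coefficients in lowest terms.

Distribute over the terms of R1 (each basis-blade product reordered to ascending indices, repeated generators contracted through their squares):
(\frac{11}{3}) R2 = \frac{77}{27} - \frac{539}{9} e_{12} + \frac{1595}{36} e_{13} + \frac{484}{9} e_{14} - \frac{88}{27} e_{23} - \frac{341}{27} e_{24} + \frac{77}{12} e_{34}
(\frac{2}{3} e_{12}) R2 = \frac{98}{9} + \frac{14}{27} e_{12} - \frac{16}{27} e_{13} - \frac{62}{27} e_{14} - \frac{145}{18} e_{23} - \frac{88}{9} e_{24} + \frac{7}{6} e_{1234}
(8 e_{13}) R2 = -\frac{290}{3} + \frac{64}{9} e_{12} + \frac{56}{9} e_{13} + 14 e_{14} - \frac{392}{3} e_{23} - \frac{352}{3} e_{34} + \frac{248}{9} e_{1234}
(\frac{5}{2} e_{14}) R2 = \frac{110}{3} - \frac{155}{18} e_{12} + \frac{35}{8} e_{13} + \frac{35}{18} e_{14} - \frac{245}{6} e_{24} + \frac{725}{24} e_{34} - \frac{20}{9} e_{1234}
(-16 e_{23}) R2 = -\frac{128}{9} - \frac{580}{3} e_{12} - \frac{784}{3} e_{13} - \frac{112}{9} e_{23} - 28 e_{24} - \frac{496}{9} e_{34} - \frac{704}{3} e_{1234}
(-5 e_{24}) R2 = \frac{155}{9} + \frac{220}{3} e_{12} - \frac{245}{3} e_{14} - \frac{35}{4} e_{23} - \frac{35}{9} e_{24} + \frac{40}{9} e_{34} + \frac{725}{12} e_{1234}
Summing the partial products and collecting blades:
Answer: -\frac{1168}{27} - \frac{9767}{54} e_{12} - \frac{44717}{216} e_{13} - \frac{769}{54} e_{14} - \frac{17623}{108} e_{23} - \frac{5137}{54} e_{24} - \frac{1051}{8} e_{34} - \frac{591}{4} e_{1234}


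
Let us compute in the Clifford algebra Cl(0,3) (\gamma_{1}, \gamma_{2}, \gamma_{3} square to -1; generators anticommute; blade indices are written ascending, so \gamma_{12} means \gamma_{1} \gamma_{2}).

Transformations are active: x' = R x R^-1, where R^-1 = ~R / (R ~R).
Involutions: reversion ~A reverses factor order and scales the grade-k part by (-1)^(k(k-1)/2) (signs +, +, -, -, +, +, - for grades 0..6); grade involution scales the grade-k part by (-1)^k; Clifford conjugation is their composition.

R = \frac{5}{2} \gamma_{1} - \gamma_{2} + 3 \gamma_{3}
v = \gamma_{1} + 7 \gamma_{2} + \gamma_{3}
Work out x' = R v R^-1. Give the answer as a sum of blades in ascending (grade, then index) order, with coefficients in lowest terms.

~R = \frac{5}{2} \gamma_{1} - \gamma_{2} + 3 \gamma_{3}, and R ~R = -\frac{65}{4}, so R^-1 = ~R / (-\frac{65}{4}).
R v = \frac{3}{2} + \frac{37}{2} \gamma_{12} - \frac{1}{2} \gamma_{13} - 22 \gamma_{23}
Answer: -\frac{19}{13} \gamma_{1} - \frac{443}{65} \gamma_{2} - \frac{101}{65} \gamma_{3}


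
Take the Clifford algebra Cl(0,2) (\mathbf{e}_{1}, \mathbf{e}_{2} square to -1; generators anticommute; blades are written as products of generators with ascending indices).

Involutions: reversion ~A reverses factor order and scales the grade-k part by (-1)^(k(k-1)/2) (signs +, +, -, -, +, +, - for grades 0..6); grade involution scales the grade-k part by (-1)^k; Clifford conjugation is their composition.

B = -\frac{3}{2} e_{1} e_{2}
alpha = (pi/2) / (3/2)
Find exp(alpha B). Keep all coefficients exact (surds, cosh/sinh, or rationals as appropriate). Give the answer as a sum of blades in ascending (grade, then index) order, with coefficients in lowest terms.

B^2 = (-\frac{3}{2})^2*(e_{1} e_{2})^2 = \frac{9}{4}*(-1) = -\frac{9}{4} (a basis 2-blade squares to minus the product of its generators' squares).
B^2 = -\frac{9}{4} — B^2 < 0, so the exponential closes trigonometrically: l = \frac{3}{2}, alpha*l = \frac{\pi}{2}, so exp(alpha B) = cos(\frac{\pi}{2}) + (sin(\frac{\pi}{2})/(\frac{3}{2}))*B = 0 + (\frac{2}{3})*B.
Answer: -e_{1} e_{2}


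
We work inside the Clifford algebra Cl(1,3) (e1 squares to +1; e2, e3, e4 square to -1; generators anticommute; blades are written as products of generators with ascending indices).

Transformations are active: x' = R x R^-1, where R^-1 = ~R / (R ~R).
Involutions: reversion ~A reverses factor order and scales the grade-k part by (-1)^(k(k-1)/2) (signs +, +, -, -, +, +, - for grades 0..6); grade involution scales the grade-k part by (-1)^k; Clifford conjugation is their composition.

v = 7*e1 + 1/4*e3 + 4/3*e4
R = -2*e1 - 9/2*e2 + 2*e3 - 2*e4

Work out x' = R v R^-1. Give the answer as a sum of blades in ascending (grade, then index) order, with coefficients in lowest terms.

~R = -2*e1 - 9/2*e2 + 2*e3 - 2*e4, and R ~R = -97/4, so R^-1 = ~R / (-97/4).
R v = -71/6 + 63/2*e1 e2 - 29/2*e1 e3 + 34/3*e1 e4 - 9/8*e2 e3 - 6*e2 e4 + 19/6*e3 e4
Answer: -2605/291*e1 - 426/97*e2 + 1981/1164*e3 - 956/291*e4


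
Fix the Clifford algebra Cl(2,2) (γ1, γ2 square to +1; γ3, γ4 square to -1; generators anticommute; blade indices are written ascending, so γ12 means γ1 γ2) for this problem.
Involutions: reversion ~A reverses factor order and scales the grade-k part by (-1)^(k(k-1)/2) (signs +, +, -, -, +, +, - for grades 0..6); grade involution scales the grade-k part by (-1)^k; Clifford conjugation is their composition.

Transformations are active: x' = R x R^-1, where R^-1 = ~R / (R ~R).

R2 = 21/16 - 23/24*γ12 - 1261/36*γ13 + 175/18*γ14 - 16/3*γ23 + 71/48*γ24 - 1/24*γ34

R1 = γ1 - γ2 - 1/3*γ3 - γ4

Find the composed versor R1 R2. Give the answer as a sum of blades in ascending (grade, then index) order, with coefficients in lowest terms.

Distribute over the terms of R1 (each basis-blade product reordered to ascending indices, repeated generators contracted through their squares):
(γ1) R2 = 21/16*γ1 - 23/24*γ2 - 1261/36*γ3 + 175/18*γ4 - 16/3*γ123 + 71/48*γ124 - 1/24*γ134
(-γ2) R2 = -23/24*γ1 - 21/16*γ2 + 16/3*γ3 - 71/48*γ4 - 1261/36*γ123 + 175/18*γ124 + 1/24*γ234
(-1/3*γ3) R2 = 1261/108*γ1 + 16/9*γ2 - 7/16*γ3 - 1/72*γ4 + 23/72*γ123 + 175/54*γ134 + 71/144*γ234
(-γ4) R2 = -175/18*γ1 - 71/48*γ2 + 1/24*γ3 - 21/16*γ4 + 23/24*γ124 + 1261/36*γ134 + 16/3*γ234
Summing the partial products and collecting blades:
Answer: 997/432*γ1 - 71/36*γ2 - 4333/144*γ3 + 83/12*γ4 - 961/24*γ123 + 1751/144*γ124 + 8257/216*γ134 + 845/144*γ234


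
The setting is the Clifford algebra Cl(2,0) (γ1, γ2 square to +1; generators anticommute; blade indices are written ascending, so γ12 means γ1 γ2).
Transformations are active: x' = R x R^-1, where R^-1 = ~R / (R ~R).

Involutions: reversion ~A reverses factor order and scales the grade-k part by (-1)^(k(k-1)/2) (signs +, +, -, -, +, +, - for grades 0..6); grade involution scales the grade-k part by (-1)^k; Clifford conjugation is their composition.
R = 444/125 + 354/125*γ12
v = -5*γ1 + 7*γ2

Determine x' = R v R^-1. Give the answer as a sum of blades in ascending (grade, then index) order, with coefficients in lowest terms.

~R = 444/125 - 354/125*γ12, and R ~R = 322452/15625, so R^-1 = ~R / (322452/15625).
R v = 258/125*γ1 + 4878/125*γ2
Answer: 51149/8957*γ1 + 57625/8957*γ2


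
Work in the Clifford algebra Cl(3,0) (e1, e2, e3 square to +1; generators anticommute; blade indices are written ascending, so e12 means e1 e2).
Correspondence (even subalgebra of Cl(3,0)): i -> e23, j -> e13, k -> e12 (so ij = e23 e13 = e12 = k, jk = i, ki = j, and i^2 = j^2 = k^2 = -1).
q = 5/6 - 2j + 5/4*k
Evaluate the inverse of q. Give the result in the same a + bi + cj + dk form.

In blades: q = 5/6 + 5/4*e12 - 2*e13.
With qbar = 5/6 - 5/4*e12 + 2*e13 (scalar fixed, mapped units negated), q qbar = 901/144 (the sum of squared coefficients), so q^-1 = qbar / (901/144) = 120/901 - 180/901*e12 + 288/901*e13; translating back:
Answer: 120/901 + 288/901*j - 180/901*k


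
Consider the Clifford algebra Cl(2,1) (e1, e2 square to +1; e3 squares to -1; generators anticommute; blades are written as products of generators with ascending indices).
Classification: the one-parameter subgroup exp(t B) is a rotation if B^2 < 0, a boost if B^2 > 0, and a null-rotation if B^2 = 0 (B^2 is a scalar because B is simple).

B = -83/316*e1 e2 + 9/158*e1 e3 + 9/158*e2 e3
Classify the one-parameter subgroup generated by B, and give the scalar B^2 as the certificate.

B^2 term by term: the squares give (-83/316)^2*(e1 e2)^2 + (9/158)^2*(e1 e3)^2 + (9/158)^2*(e2 e3)^2 = 6889/99856*(-1) + 81/24964*(+1) + 81/24964*(+1) = -1/16 (each basis 2-blade squares to minus the product of its generators' squares); cross terms between blades sharing an index anticommute and cancel. So B^2 = -1/16.
Answer: rotation, certificate B^2 = -1/16. B^2 = -1/16 is basis-independent, so its sign is the whole story.


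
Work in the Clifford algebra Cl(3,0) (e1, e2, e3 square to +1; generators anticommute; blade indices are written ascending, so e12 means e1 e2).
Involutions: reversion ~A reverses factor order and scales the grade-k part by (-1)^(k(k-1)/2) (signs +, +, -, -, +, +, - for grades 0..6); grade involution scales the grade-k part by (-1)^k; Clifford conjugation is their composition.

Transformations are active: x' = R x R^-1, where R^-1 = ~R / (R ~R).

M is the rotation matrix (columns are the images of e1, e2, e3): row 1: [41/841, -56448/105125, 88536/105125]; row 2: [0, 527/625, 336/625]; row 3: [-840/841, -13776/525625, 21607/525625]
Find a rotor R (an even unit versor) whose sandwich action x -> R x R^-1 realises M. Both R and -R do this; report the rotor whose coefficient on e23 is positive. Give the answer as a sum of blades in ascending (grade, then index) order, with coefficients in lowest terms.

Method: write R = a + b12*e12 + b13*e13 + b23*e23 with a^2 + b12^2 + b13^2 + b23^2 = 1 (so R^-1 = ~R). Expanding the columns R e_j ~R gives tr M = 4a^2 - 1 and, from the antisymmetric part, M21 - M12 = -4a*b12, M13 - M31 = 4a*b13, M32 - M23 = -4a*b23.
Here tr M = 490439/525625, so a^2 = (1 + tr M)/4 = 254016/525625 and a = ±504/725. Taking a = 504/725: M21 - M12 = 56448/105125, M13 - M31 = 193536/105125, M32 - M23 = -296352/525625, giving b12 = -28/145, b13 = 96/145, b23 = 147/725, i.e. R = 504/725 - 28/145*e12 + 96/145*e13 + 147/725*e23.
Its e23 coefficient is already positive.
Answer: 504/725 - 28/145*e12 + 96/145*e13 + 147/725*e23. Why the constraint matters: R and -R act identically through the sandwich — M has trace 490439/525625 either way — so only the sign condition on e23 picks one of the two preimages.


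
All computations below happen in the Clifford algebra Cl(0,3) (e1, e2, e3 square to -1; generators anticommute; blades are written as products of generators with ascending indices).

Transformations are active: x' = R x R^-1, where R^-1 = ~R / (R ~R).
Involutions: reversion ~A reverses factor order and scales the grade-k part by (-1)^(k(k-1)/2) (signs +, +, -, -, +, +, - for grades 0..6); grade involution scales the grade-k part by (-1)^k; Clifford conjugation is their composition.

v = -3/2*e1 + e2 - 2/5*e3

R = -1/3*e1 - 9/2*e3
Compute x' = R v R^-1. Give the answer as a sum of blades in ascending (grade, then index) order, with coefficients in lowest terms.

~R = -1/3*e1 - 9/2*e3, and R ~R = -733/36, so R^-1 = ~R / (-733/36).
R v = -23/10 - 1/3*e1 e2 - 397/60*e1 e3 + 9/2*e2 e3
Answer: 10443/7330*e1 - e2 - 452/733*e3


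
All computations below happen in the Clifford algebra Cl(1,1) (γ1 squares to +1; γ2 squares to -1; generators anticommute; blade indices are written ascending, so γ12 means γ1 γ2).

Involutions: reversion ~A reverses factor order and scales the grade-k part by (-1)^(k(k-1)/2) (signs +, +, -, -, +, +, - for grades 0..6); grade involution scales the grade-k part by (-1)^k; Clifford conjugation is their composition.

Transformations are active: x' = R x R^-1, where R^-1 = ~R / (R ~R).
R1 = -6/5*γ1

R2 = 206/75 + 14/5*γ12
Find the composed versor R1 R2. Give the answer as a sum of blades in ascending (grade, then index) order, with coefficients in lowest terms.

Distribute over the terms of R1 (each basis-blade product reordered to ascending indices, repeated generators contracted through their squares):
(-6/5*γ1) R2 = -412/125*γ1 - 84/25*γ2
Answer: -412/125*γ1 - 84/25*γ2


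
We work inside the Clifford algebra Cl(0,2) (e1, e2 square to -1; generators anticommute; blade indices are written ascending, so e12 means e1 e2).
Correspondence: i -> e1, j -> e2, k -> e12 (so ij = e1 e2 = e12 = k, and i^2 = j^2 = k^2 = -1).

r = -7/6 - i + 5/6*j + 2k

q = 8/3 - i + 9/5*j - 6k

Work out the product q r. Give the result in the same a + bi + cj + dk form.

In blades: q = 8/3 - e1 + 9/5*e2 - 6*e12, r = -7/6 - e1 + 5/6*e2 + 2*e12.
Distribute q over r term by term (generator squares from the signature, products reordered to ascending indices): (8/3)*r = -28/9 - 8/3*e1 + 20/9*e2 + 16/3*e12; (-e1)*r = -1 + 7/6*e1 + 2*e2 - 5/6*e12; (9/5*e2)*r = -3/2 + 18/5*e1 - 21/10*e2 + 9/5*e12; (-6*e12)*r = 12 + 5*e1 + 6*e2 + 7*e12.
Sum: 115/18 + 71/10*e1 + 731/90*e2 + 133/10*e12; translating back through the correspondence:
Answer: 115/18 + 71/10*i + 731/90*j + 133/10*k


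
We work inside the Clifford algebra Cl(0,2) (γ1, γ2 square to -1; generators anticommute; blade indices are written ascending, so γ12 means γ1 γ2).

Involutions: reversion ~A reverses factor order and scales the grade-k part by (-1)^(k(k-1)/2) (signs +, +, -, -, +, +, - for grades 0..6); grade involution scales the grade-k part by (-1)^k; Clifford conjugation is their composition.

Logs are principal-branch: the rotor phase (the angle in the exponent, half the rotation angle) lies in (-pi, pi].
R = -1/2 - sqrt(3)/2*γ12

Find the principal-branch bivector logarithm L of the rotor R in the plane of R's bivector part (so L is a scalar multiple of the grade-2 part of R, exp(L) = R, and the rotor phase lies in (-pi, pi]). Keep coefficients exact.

The scalar part of R is -1/2, and that scalar determines the rotor phase on the principal branch; recovering the unit plane as bivector-part over sine of the phase gives L = phase * plane.
Concretely: cos(phase) = -1/2 gives phase = ±2*pi/3, and since phase/sin(phase) is even the sign is immaterial: L = (phase/sin(phase)) * <R>_2 = (4*sqrt(3)*pi/9) * <R>_2.
Answer: -2*pi/3*γ12


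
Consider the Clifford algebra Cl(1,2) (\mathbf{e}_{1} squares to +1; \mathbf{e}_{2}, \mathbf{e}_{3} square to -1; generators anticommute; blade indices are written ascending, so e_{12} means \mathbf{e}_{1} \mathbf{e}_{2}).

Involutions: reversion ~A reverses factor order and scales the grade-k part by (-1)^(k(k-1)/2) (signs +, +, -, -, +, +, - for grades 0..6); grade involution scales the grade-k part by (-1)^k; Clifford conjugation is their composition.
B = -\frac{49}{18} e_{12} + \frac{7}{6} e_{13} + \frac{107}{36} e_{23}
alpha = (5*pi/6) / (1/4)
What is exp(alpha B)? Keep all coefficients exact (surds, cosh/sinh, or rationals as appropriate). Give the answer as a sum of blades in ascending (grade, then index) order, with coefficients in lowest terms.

B^2 term by term: the squares give (-\frac{49}{18})^2*(e_{12})^2 + (\frac{7}{6})^2*(e_{13})^2 + (\frac{107}{36})^2*(e_{23})^2 = \frac{2401}{324}*(+1) + \frac{49}{36}*(+1) + \frac{11449}{1296}*(-1) = -\frac{1}{16} (each basis 2-blade squares to minus the product of its generators' squares); cross terms between blades sharing an index anticommute and cancel. So B^2 = -\frac{1}{16}.
B^2 = -\frac{1}{16} — B^2 < 0, so the exponential closes trigonometrically: l = \frac{1}{4}, alpha*l = \frac{5 \pi}{6}, so exp(alpha B) = cos(\frac{5 \pi}{6}) + (sin(\frac{5 \pi}{6})/(\frac{1}{4}))*B = - \frac{\sqrt{3}}{2} + (2)*B.
Answer: - \frac{\sqrt{3}}{2} - \frac{49}{9} e_{12} + \frac{7}{3} e_{13} + \frac{107}{18} e_{23}


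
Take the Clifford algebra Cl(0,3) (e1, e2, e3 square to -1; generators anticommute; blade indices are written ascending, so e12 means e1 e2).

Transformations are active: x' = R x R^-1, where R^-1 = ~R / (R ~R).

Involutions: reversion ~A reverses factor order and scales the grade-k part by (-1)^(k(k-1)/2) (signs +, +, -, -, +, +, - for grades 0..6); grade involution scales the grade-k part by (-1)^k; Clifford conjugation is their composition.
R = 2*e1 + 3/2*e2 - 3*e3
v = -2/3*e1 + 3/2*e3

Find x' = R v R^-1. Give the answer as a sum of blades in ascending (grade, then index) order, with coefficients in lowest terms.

~R = 2*e1 + 3/2*e2 - 3*e3, and R ~R = -61/4, so R^-1 = ~R / (-61/4).
R v = 35/6 + e12 + e13 + 9/4*e23
Answer: -158/183*e1 - 70/61*e2 + 97/122*e3


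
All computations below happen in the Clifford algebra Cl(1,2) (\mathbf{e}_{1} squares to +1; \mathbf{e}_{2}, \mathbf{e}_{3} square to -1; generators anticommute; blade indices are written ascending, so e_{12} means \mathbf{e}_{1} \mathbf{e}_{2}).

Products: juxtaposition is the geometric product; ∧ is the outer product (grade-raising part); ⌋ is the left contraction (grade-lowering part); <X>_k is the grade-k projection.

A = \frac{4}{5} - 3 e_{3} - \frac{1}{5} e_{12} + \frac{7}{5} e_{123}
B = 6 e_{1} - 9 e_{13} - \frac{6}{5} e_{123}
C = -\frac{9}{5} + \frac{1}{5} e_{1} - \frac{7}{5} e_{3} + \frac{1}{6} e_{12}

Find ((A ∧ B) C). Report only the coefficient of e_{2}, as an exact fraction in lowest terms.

step 1: \frac{24}{5} e_{1} + \frac{54}{5} e_{13} - \frac{24}{25} e_{123}
step 2: \frac{24}{25} + \frac{162}{25} e_{1} + \frac{4}{5} e_{2} - \frac{58}{25} e_{3} - \frac{168}{125} e_{12} - \frac{654}{25} e_{13} + \frac{201}{125} e_{23} + \frac{216}{125} e_{123}
Answer: \frac{4}{5}


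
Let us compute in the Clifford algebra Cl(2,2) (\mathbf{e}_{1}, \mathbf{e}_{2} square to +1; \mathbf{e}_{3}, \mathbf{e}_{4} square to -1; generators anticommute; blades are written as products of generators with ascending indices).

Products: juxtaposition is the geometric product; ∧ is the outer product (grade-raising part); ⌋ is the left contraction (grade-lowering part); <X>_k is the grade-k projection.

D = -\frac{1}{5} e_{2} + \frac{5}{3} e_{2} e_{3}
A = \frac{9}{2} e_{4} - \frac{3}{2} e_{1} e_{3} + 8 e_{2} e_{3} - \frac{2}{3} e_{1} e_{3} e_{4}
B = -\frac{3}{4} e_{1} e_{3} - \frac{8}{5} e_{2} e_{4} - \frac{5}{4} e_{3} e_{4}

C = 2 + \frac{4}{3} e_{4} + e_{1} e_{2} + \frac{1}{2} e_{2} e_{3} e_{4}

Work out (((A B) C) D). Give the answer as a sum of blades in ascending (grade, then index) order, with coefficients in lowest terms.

step 1: \frac{9}{8} - \frac{5}{6} e_{1} - \frac{36}{5} e_{2} - \frac{45}{8} e_{3} + \frac{1}{2} e_{4} + 6 e_{1} e_{2} - \frac{15}{8} e_{1} e_{4} + 10 e_{2} e_{4} + \frac{64}{5} e_{3} e_{4} - \frac{16}{15} e_{1} e_{2} e_{3} - \frac{27}{8} e_{1} e_{3} e_{4} - \frac{12}{5} e_{1} e_{2} e_{3} e_{4}
step 2: -\frac{53}{12} + \frac{277}{30} e_{1} - \frac{1049}{30} e_{2} - \frac{129}{4} e_{3} + \frac{5}{2} e_{4} + \frac{237}{16} e_{1} e_{2} + \frac{9}{2} e_{1} e_{3} - \frac{2771}{180} e_{1} e_{4} - \frac{1}{4} e_{2} e_{3} + \frac{457}{80} e_{2} e_{4} + \frac{169}{10} e_{3} e_{4} - \frac{869}{240} e_{1} e_{2} e_{3} + \frac{17}{2} e_{1} e_{2} e_{4} - \frac{15}{4} e_{1} e_{3} e_{4} - \frac{45}{16} e_{2} e_{3} e_{4} + \frac{1109}{180} e_{1} e_{2} e_{3} e_{4}
step 3: \frac{1973}{300} - \frac{3239}{360} e_{1} - \frac{793}{15} e_{2} - \frac{10499}{180} e_{3} - \frac{709}{200} e_{4} + \frac{424}{75} e_{1} e_{2} + \frac{7189}{300} e_{1} e_{3} + \frac{6463}{540} e_{1} e_{4} - \frac{1243}{90} e_{2} e_{3} + \frac{86}{3} e_{2} e_{4} + \frac{121}{12} e_{3} e_{4} + \frac{733}{45} e_{1} e_{2} e_{3} - \frac{2099}{225} e_{1} e_{2} e_{4} + \frac{11641}{900} e_{1} e_{3} e_{4} + \frac{59}{75} e_{2} e_{3} e_{4} - \frac{1345}{54} e_{1} e_{2} e_{3} e_{4}
Answer: \frac{1973}{300} - \frac{3239}{360} e_{1} - \frac{793}{15} e_{2} - \frac{10499}{180} e_{3} - \frac{709}{200} e_{4} + \frac{424}{75} e_{1} e_{2} + \frac{7189}{300} e_{1} e_{3} + \frac{6463}{540} e_{1} e_{4} - \frac{1243}{90} e_{2} e_{3} + \frac{86}{3} e_{2} e_{4} + \frac{121}{12} e_{3} e_{4} + \frac{733}{45} e_{1} e_{2} e_{3} - \frac{2099}{225} e_{1} e_{2} e_{4} + \frac{11641}{900} e_{1} e_{3} e_{4} + \frac{59}{75} e_{2} e_{3} e_{4} - \frac{1345}{54} e_{1} e_{2} e_{3} e_{4}


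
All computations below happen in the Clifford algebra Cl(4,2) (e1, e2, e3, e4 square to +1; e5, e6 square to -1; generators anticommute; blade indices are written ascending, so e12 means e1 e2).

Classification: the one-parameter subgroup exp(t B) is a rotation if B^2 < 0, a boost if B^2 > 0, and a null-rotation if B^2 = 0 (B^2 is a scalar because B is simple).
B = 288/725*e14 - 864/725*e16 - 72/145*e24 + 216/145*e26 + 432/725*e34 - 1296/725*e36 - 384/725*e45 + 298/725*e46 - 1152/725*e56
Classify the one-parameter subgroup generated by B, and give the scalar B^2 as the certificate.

B^2 term by term: the squares give (288/725)^2*(e14)^2 + (-864/725)^2*(e16)^2 + (-72/145)^2*(e24)^2 + (216/145)^2*(e26)^2 + (432/725)^2*(e34)^2 + (-1296/725)^2*(e36)^2 + (-384/725)^2*(e45)^2 + (298/725)^2*(e46)^2 + (-1152/725)^2*(e56)^2 = 82944/525625*(-1) + 746496/525625*(+1) + 5184/21025*(-1) + 46656/21025*(+1) + 186624/525625*(-1) + 1679616/525625*(+1) + 147456/525625*(+1) + 88804/525625*(+1) + 1327104/525625*(-1) = 4 (each basis 2-blade squares to minus the product of its generators' squares); cross terms between blades sharing an index anticommute and cancel; the commuting (index-disjoint) pairs give grade-4 terms 2*c*c'*(blade product), which cancel blade by blade — e1246: -124416/105125 + 124416/105125 = 0; e1346: 746496/525625 - 746496/525625 = 0; e1456: -663552/525625 + 663552/525625 = 0; e2346: -186624/105125 + 186624/105125 = 0; e2456: 165888/105125 - 165888/105125 = 0; e3456: -995328/525625 + 995328/525625 = 0 — confirming B is simple. So B^2 = 4.
Answer: boost, certificate B^2 = 4. Why this suffices: the scalar 4 survives any versor conjugation, so its sign alone determines the class however B is presented.


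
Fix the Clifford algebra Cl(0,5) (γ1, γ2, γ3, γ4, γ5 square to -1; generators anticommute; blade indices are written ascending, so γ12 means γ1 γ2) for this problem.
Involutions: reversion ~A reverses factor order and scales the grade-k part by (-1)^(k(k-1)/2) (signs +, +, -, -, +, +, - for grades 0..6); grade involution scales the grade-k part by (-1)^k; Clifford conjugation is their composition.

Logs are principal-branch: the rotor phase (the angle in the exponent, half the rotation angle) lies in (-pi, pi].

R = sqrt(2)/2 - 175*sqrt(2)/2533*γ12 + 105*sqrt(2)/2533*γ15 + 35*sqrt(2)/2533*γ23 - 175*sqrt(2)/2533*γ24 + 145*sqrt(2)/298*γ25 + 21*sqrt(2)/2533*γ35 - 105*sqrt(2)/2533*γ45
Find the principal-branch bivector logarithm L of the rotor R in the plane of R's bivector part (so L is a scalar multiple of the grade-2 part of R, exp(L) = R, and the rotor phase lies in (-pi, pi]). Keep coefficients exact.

The scalar part of R is sqrt(2)/2, so the principal-branch rotor phase is pinned; divide the bivector part by its sine to get the unit plane — L is the phase times that plane.
Concretely: cos(phase) = sqrt(2)/2 gives phase = ±pi/4, and since phase/sin(phase) is even the sign is immaterial: L = (phase/sin(phase)) * <R>_2 = (sqrt(2)*pi/4) * <R>_2.
Answer: -175*pi/5066*γ12 + 105*pi/5066*γ15 + 35*pi/5066*γ23 - 175*pi/5066*γ24 + 145*pi/596*γ25 + 21*pi/5066*γ35 - 105*pi/5066*γ45


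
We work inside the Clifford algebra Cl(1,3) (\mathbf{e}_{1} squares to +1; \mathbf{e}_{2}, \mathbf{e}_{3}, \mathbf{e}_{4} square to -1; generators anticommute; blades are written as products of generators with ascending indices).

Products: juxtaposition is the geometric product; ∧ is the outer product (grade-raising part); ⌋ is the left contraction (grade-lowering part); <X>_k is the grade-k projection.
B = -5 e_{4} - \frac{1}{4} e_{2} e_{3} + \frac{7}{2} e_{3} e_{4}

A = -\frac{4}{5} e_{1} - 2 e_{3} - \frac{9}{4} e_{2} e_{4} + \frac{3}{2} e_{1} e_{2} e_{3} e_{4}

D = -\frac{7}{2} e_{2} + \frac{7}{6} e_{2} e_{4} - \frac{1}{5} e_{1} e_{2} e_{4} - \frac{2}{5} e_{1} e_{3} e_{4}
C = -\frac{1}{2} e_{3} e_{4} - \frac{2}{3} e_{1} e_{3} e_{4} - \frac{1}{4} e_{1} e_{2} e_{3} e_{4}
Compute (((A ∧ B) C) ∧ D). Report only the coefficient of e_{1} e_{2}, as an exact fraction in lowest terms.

step 1: 4 e_{1} e_{4} + 10 e_{3} e_{4} + \frac{1}{5} e_{1} e_{2} e_{3} - \frac{14}{5} e_{1} e_{3} e_{4}
step 2: \frac{47}{15} + \frac{79}{15} e_{1} - \frac{7}{10} e_{2} + \frac{8}{3} e_{3} + \frac{1}{20} e_{4} + \frac{5}{2} e_{1} e_{2} - 2 e_{1} e_{3} - e_{2} e_{3} + \frac{2}{15} e_{2} e_{4} + \frac{1}{10} e_{1} e_{2} e_{4}
step 3: -\frac{329}{30} e_{2} - \frac{553}{30} e_{1} e_{2} + \frac{28}{3} e_{2} e_{3} + \frac{1379}{360} e_{2} e_{4} - 7 e_{1} e_{2} e_{3} + \frac{2483}{450} e_{1} e_{2} e_{4} - \frac{94}{75} e_{1} e_{3} e_{4} - \frac{28}{9} e_{2} e_{3} e_{4} + \frac{38}{25} e_{1} e_{2} e_{3} e_{4}
Answer: -\frac{553}{30}


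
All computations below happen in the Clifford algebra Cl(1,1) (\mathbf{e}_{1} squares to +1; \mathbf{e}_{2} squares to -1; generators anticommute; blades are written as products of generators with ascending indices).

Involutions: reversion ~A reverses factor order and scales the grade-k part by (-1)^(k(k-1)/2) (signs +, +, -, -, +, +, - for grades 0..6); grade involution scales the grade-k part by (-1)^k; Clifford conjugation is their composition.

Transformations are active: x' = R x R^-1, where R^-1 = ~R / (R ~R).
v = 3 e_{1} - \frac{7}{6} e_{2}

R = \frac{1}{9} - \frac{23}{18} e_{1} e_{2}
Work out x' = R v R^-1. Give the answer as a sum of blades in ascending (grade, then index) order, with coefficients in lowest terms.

~R = \frac{1}{9} + \frac{23}{18} e_{1} e_{2}, and R ~R = -\frac{175}{108}, so R^-1 = ~R / (-\frac{175}{108}).
R v = -\frac{125}{108} e_{1} + \frac{100}{27} e_{2}
Answer: -\frac{179}{63} e_{1} + \frac{83}{126} e_{2}


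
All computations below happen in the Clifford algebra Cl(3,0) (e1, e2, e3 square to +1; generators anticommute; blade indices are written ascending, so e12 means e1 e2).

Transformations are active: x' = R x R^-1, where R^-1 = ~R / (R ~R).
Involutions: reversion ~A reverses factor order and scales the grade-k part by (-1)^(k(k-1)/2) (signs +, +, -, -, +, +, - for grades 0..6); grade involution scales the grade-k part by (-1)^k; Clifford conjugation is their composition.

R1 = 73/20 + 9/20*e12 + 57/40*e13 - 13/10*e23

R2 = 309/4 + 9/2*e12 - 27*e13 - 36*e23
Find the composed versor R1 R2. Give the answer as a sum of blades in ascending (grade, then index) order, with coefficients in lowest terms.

Distribute over the terms of R1 (each basis-blade product reordered to ascending indices, repeated generators contracted through their squares):
(73/20) R2 = 22557/80 + 657/40*e12 - 1971/20*e13 - 657/5*e23
(9/20*e12) R2 = -81/40 + 2781/80*e12 - 81/5*e13 + 243/20*e23
(57/40*e13) R2 = 1539/40 + 513/10*e12 + 17613/160*e13 + 513/80*e23
(-13/10*e23) R2 = -234/5 + 351/10*e12 + 117/20*e13 - 4017/40*e23
Summing the partial products and collecting blades:
Answer: 21729/80 + 11007/80*e12 + 189/160*e13 - 17061/80*e23


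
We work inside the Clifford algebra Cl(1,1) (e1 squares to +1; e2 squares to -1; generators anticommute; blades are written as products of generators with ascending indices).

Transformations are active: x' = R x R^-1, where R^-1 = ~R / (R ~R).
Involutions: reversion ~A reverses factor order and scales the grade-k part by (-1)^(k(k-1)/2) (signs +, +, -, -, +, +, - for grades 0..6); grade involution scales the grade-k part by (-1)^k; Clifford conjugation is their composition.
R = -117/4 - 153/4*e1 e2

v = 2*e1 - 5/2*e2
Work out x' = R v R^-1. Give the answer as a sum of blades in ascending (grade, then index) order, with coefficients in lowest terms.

~R = -117/4 + 153/4*e1 e2, and R ~R = -1215/2, so R^-1 = ~R / (-1215/2).
R v = -1233/8*e1 + 1197/8*e2
Answer: -2021/120*e1 + 2029/120*e2


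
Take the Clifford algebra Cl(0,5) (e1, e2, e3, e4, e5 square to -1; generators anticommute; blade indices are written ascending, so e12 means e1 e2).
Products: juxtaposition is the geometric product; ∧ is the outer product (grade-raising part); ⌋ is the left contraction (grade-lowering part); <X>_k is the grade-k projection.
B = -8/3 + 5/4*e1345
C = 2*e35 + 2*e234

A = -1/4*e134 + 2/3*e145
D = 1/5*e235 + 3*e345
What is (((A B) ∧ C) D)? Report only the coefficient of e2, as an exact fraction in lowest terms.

step 1: 5/6*e3 - 5/16*e5 + 2/3*e134 - 16/9*e145
step 2: 5/8*e2345
step 3: 15/8*e2 + 1/8*e4
Answer: 15/8


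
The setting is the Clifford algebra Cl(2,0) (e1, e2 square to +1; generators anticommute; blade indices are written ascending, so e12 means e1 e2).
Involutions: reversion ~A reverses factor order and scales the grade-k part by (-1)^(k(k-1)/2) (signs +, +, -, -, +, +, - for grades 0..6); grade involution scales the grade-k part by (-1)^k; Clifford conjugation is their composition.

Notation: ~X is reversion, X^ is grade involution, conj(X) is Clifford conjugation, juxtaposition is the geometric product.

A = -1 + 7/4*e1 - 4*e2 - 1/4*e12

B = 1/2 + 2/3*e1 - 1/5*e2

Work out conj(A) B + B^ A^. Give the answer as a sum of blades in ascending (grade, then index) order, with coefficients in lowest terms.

first term: -37/15 - 191/120*e1 + 61/30*e2 - 263/120*e12
second term: 22/15 - 19/120*e1 + 59/30*e2 - 293/120*e12
Answer: -1 - 7/4*e1 + 4*e2 - 139/30*e12


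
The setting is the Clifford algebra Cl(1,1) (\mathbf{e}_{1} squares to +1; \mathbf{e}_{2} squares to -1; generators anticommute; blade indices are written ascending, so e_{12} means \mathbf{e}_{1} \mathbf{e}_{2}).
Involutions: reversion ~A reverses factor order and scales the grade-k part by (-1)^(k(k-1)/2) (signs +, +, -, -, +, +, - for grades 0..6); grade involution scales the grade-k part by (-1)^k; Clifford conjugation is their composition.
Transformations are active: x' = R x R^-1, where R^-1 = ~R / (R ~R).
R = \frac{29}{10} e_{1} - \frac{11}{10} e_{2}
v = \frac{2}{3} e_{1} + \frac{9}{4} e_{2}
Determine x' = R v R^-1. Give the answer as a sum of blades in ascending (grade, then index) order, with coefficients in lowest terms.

~R = \frac{29}{10} e_{1} - \frac{11}{10} e_{2}, and R ~R = \frac{36}{5}, so R^-1 = ~R / (\frac{36}{5}).
R v = \frac{529}{120} + \frac{871}{120} e_{12}
Answer: \frac{12461}{4320} e_{1} - \frac{15539}{4320} e_{2}


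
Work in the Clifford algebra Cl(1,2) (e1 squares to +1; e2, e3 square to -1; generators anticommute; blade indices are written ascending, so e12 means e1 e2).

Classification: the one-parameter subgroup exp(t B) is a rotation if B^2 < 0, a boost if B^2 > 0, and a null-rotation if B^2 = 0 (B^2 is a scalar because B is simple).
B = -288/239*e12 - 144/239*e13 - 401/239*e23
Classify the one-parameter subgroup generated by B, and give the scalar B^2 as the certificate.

B^2 term by term: the squares give (-288/239)^2*(e12)^2 + (-144/239)^2*(e13)^2 + (-401/239)^2*(e23)^2 = 82944/57121*(+1) + 20736/57121*(+1) + 160801/57121*(-1) = -1 (each basis 2-blade squares to minus the product of its generators' squares); cross terms between blades sharing an index anticommute and cancel. So B^2 = -1.
Answer: rotation, certificate B^2 = -1. The scalar -1 is the complete invariant here: its sign names the subgroup type.
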